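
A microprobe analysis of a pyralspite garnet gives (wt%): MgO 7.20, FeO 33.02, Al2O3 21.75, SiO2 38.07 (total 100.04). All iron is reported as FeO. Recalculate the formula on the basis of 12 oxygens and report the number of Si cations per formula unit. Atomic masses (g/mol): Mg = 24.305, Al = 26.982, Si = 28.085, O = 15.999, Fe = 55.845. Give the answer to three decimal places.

MgO: 7.20/40.304 = 0.17864 mol → 0.17864 mol Mg, 0.17864 mol O.
FeO: 33.02/71.844 = 0.45961 mol → 0.45961 mol Fe, 0.45961 mol O.
Al2O3: 21.75/101.961 = 0.21332 mol → 0.42664 mol Al, 0.63996 mol O.
SiO2: 38.07/60.083 = 0.63362 mol → 0.63362 mol Si, 1.26724 mol O.
Total oxygen = 2.54545 mol. Normalization factor = 12/2.54545 = 4.71429.
Si per 12 O = 0.63362 × 4.71429 = 2.987.

2.987 Si apfu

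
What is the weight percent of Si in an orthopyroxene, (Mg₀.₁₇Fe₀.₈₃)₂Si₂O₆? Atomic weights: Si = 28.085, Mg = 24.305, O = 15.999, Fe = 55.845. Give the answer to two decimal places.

22.19 mass %

Formula mass = 0.34*24.305 + 1.66*55.845 + 2*28.085 + 6*15.999 = 253.130 g/mol, of which 56.170 g is Si.
So Si makes up 56.170/253.130 = 0.2219 of the mass, i.e. 22.19%.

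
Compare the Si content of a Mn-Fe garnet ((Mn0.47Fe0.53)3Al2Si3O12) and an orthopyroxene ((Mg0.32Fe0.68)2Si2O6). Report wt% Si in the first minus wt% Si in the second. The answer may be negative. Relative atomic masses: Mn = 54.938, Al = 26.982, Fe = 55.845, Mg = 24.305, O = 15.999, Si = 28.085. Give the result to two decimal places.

-6.08 percentage points

Si in (Mn0.47Fe0.53)3Al2Si3O12: molar mass 496.463 g/mol; 3×28.085 = 84.255 g → 16.97 wt%.
Si in (Mg0.32Fe0.68)2Si2O6: molar mass 243.668 g/mol; 2×28.085 = 56.170 g → 23.05 wt%.
Difference = 16.97 − 23.05 = -6.08 percentage points.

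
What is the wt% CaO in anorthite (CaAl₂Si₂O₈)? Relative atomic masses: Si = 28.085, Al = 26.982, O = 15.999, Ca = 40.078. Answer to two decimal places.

20.16 wt%

Molar mass of CaAl₂Si₂O₈ = 1×40.078 + 2×26.982 + 2×28.085 + 8×15.999 = 278.204 g/mol.
Each formula unit contains 1 Ca, equivalent to 1/1 = 1.0000 mol CaO.
M(CaO) = 1×40.078 + 1×15.999 = 56.077 g/mol.
Mass of CaO per formula unit = 1.0000 × 56.077 = 56.077 g.
CaO wt% = 56.077 / 278.204 × 100 = 20.16%.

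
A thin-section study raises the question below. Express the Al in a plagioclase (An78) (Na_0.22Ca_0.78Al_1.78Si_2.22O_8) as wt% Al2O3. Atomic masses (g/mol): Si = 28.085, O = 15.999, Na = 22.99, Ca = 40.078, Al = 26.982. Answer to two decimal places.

Formula mass = 274.687 g/mol.
1.78 Al → 0.8900 mol Al2O3 per formula unit; M(Al2O3) = 101.961, so Al2O3 mass = 90.745 g.
90.745/274.687 × 100 = 33.04 wt%.

33.04 wt%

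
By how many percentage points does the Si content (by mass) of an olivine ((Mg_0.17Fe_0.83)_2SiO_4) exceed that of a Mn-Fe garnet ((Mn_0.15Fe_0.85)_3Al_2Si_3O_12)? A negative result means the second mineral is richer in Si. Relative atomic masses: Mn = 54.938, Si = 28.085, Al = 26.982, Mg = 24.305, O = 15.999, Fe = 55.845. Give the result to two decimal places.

-2.39 percentage points

Si in (Mg_0.17Fe_0.83)_2SiO_4: molar mass 193.047 g/mol; 1×28.085 = 28.085 g → 14.55 wt%.
Si in (Mn_0.15Fe_0.85)_3Al_2Si_3O_12: molar mass 497.334 g/mol; 3×28.085 = 84.255 g → 16.94 wt%.
Difference = 14.55 − 16.94 = -2.39 percentage points.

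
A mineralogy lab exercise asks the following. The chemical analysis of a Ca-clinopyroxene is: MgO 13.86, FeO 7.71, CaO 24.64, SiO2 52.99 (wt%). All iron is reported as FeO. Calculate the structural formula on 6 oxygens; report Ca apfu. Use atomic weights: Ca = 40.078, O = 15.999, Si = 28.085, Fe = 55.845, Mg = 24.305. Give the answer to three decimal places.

0.993 Ca apfu

13.86 wt% MgO ÷ 40.304 g/mol = 0.34389 mol, giving 0.34389 Mg and 0.34389 O.
7.71 wt% FeO ÷ 71.844 g/mol = 0.10732 mol, giving 0.10732 Fe and 0.10732 O.
24.64 wt% CaO ÷ 56.077 g/mol = 0.43940 mol, giving 0.43940 Ca and 0.43940 O.
52.99 wt% SiO2 ÷ 60.083 g/mol = 0.88195 mol, giving 0.88195 Si and 1.76390 O.
Oxygen sums to 2.65451; scaling by 6/2.65451 = 2.26030 puts the formula on 6 O.
Ca: 0.43940 × 2.26030 = 0.993 atoms per formula unit.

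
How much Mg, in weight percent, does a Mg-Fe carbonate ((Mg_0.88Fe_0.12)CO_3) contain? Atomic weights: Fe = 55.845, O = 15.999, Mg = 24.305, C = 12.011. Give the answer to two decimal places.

Molar mass of (Mg_0.88Fe_0.12)CO_3: 0.88·24.305 + 0.12·55.845 + 1·12.011 + 3·15.999 = 88.098 g/mol.
Mass of Mg per formula unit: 0.88 × 24.305 = 21.388 g.
Weight fraction Mg = 21.388 / 88.098 = 0.2428.

24.28 weight percent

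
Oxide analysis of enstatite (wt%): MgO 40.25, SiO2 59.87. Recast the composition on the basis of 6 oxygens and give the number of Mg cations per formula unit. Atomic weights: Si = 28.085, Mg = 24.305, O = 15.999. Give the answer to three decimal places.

MgO (M=40.304): mol = 0.99866; Mg = 0.99866, O = 0.99866.
SiO2 (M=60.083): mol = 0.99645; Si = 0.99645, O = 1.99290.
ΣO = 2.99156; factor = 6/ΣO = 2.00564.
Mg apfu = 0.99866 × 2.00564 = 2.003.

2.003 Mg apfu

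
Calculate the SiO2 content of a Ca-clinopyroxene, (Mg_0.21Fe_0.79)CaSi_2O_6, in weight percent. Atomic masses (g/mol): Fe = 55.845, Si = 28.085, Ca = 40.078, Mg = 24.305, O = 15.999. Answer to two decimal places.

49.77 wt%

M((Mg_0.21Fe_0.79)CaSi_2O_6) = 241.464 g/mol; M(SiO2) = 60.083 g/mol.
Moles SiO2 per formula unit = 2 Si ÷ 1 = 2.0000.
SiO2 fraction = (2.0000 × 60.083) / 241.464 = 120.166/241.464 = 0.4977.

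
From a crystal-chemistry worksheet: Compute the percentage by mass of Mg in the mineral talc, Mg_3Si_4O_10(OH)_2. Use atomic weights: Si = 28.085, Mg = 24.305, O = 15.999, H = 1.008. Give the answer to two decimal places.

Formula mass = 3*24.305 + 4*28.085 + 12*15.999 + 2*1.008 = 379.259 g/mol, of which 72.915 g is Mg.
So Mg makes up 72.915/379.259 = 0.1923 of the mass, i.e. 19.23%.

19.23 mass %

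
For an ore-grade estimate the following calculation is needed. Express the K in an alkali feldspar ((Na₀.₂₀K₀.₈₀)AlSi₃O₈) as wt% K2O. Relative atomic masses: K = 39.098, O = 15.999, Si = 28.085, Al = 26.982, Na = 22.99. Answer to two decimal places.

Formula mass = 275.105 g/mol.
0.80 K → 0.4000 mol K2O per formula unit; M(K2O) = 94.195, so K2O mass = 37.678 g.
37.678/275.105 × 100 = 13.70 wt%.

13.70 wt%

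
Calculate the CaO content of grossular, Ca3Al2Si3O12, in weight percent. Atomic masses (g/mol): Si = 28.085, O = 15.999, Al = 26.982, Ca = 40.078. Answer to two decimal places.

Molar mass of Ca3Al2Si3O12 = 3·40.078 + 2·26.982 + 3·28.085 + 12·15.999 = 450.441 g/mol.
Each formula unit contains 3 Ca, equivalent to 3/1 = 3.0000 mol CaO.
M(CaO) = 1×40.078 + 1×15.999 = 56.077 g/mol.
Mass of CaO per formula unit = 3.0000 × 56.077 = 168.231 g.
CaO wt% = 168.231 / 450.441 × 100 = 37.35%.

37.35 wt%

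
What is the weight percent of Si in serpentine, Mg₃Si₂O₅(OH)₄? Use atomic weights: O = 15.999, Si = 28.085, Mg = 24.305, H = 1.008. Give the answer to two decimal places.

20.27 mass %

M(Mg₃Si₂O₅(OH)₄) = 277.108 g/mol.
Si contributes 2 × 28.085 = 56.170 g per mole.
56.170/277.108 = 0.2027 → 20.27%.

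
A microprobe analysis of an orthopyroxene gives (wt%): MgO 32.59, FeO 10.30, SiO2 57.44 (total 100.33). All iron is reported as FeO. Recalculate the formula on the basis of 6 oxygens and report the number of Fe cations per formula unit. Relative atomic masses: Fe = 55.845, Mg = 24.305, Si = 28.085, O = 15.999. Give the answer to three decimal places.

0.300 Fe apfu

MgO: 32.59/40.304 = 0.80860 mol → 0.80860 mol Mg, 0.80860 mol O.
FeO: 10.30/71.844 = 0.14337 mol → 0.14337 mol Fe, 0.14337 mol O.
SiO2: 57.44/60.083 = 0.95601 mol → 0.95601 mol Si, 1.91202 mol O.
Total oxygen = 2.86399 mol. Normalization factor = 6/2.86399 = 2.09498.
Fe per 6 O = 0.14337 × 2.09498 = 0.300.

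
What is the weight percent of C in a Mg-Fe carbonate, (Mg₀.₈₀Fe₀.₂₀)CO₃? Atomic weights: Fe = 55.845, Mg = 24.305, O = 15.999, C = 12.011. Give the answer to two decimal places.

Molar mass of (Mg₀.₈₀Fe₀.₂₀)CO₃: 0.80*24.305 + 0.20*55.845 + 1*12.011 + 3*15.999 = 90.621 g/mol.
Mass of C per formula unit: 1 × 12.011 = 12.011 g.
Weight fraction C = 12.011 / 90.621 = 0.1325.

13.25 wt%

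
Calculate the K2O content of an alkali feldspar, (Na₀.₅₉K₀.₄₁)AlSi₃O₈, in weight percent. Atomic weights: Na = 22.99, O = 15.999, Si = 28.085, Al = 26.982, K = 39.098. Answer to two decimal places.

7.18 wt%

M((Na₀.₅₉K₀.₄₁)AlSi₃O₈) = 268.823 g/mol; M(K2O) = 94.195 g/mol.
Moles K2O per formula unit = 0.41 K ÷ 2 = 0.2050.
K2O fraction = (0.2050 × 94.195) / 268.823 = 19.310/268.823 = 0.0718.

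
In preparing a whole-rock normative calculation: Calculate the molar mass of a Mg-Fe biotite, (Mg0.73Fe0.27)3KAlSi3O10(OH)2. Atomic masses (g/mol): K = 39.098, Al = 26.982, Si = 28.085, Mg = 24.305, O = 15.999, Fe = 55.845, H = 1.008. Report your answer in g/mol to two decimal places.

The formula mass is the sum 2.19·24.305 + 0.81·55.845 + 1·39.098 + 1·26.982 + 3·28.085 + 12·15.999 + 2·1.008.

442.80 g/mol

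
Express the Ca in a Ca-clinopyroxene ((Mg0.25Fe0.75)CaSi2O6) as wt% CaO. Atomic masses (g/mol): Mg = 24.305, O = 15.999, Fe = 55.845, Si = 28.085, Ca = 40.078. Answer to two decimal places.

M((Mg0.25Fe0.75)CaSi2O6) = 240.202 g/mol; M(CaO) = 56.077 g/mol.
Moles CaO per formula unit = 1 Ca ÷ 1 = 1.0000.
CaO fraction = (1.0000 × 56.077) / 240.202 = 56.077/240.202 = 0.2335.

23.35 wt%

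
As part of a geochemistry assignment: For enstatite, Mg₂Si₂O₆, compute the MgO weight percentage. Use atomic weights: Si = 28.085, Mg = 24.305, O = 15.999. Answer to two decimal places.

40.15 wt%

M(Mg₂Si₂O₆) = 200.774 g/mol; M(MgO) = 40.304 g/mol.
Moles MgO per formula unit = 2 Mg ÷ 1 = 2.0000.
MgO fraction = (2.0000 × 40.304) / 200.774 = 80.608/200.774 = 0.4015.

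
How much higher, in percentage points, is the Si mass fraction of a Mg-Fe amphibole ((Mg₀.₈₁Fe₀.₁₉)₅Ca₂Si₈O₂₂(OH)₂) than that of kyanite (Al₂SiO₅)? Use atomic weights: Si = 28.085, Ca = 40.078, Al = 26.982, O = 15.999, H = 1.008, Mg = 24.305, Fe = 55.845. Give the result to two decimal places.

Si in (Mg₀.₈₁Fe₀.₁₉)₅Ca₂Si₈O₂₂(OH)₂: molar mass 842.316 g/mol; 8×28.085 = 224.680 g → 26.67 wt%.
Si in Al₂SiO₅: molar mass 162.044 g/mol; 1×28.085 = 28.085 g → 17.33 wt%.
Difference = 26.67 − 17.33 = 9.34 percentage points.

9.34 percentage points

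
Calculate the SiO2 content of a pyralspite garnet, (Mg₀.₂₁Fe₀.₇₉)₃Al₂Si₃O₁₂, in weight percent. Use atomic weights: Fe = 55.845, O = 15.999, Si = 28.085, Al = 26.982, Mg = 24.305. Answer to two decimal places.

Formula mass = 477.872 g/mol.
3 Si → 3.0000 mol SiO2 per formula unit; M(SiO2) = 60.083, so SiO2 mass = 180.249 g.
180.249/477.872 × 100 = 37.72 wt%.

37.72 wt%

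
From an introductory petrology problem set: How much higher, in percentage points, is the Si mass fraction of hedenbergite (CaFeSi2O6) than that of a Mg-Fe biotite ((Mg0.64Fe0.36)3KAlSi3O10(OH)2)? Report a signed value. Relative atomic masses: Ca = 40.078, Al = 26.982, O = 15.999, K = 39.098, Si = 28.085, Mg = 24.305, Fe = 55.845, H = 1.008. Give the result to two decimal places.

First mineral: 56.170 g Si in 248.087 g formula = 22.64 wt% Si.
Second mineral: 84.255 g Si in 451.317 g formula = 18.67 wt% Si.
22.64% − 18.67% gives a difference of 3.97 percentage points.

3.97 percentage points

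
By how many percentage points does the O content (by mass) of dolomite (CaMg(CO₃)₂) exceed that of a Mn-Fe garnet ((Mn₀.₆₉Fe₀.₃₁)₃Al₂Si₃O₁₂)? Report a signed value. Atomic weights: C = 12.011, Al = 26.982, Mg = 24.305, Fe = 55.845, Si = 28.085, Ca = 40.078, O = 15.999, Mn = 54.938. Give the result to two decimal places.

O in CaMg(CO₃)₂: molar mass 184.399 g/mol; 6×15.999 = 95.994 g → 52.06 wt%.
O in (Mn₀.₆₉Fe₀.₃₁)₃Al₂Si₃O₁₂: molar mass 495.865 g/mol; 12×15.999 = 191.988 g → 38.72 wt%.
Difference = 52.06 − 38.72 = 13.34 percentage points.

13.34 percentage points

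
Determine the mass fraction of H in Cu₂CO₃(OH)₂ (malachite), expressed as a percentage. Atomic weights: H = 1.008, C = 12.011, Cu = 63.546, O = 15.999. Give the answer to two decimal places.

0.91 weight percent

Molar mass of Cu₂CO₃(OH)₂: 2·63.546 + 1·12.011 + 5·15.999 + 2·1.008 = 221.114 g/mol.
Mass of H per formula unit: 2 × 1.008 = 2.016 g.
Weight fraction H = 2.016 / 221.114 = 0.0091.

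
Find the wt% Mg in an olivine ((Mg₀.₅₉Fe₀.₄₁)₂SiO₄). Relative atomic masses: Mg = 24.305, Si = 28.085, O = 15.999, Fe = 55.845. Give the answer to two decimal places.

17.22 mass %

Formula mass = 1.18*24.305 + 0.82*55.845 + 1*28.085 + 4*15.999 = 166.554 g/mol, of which 28.680 g is Mg.
So Mg makes up 28.680/166.554 = 0.1722 of the mass, i.e. 17.22%.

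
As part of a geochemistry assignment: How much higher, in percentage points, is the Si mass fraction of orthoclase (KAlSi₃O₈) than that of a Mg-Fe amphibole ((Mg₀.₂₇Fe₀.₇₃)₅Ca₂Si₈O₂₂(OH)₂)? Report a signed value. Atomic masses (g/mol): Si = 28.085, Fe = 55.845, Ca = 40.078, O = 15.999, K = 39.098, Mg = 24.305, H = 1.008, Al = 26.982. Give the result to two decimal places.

First mineral: 84.255 g Si in 278.327 g formula = 30.27 wt% Si.
Second mineral: 224.680 g Si in 927.474 g formula = 24.22 wt% Si.
30.27% − 24.22% gives a difference of 6.05 percentage points.

6.05 percentage points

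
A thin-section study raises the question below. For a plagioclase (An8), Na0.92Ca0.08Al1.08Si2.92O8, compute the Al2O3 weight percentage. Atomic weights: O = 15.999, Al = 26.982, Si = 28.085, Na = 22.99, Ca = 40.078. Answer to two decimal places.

20.90 wt%

Molar mass of Na0.92Ca0.08Al1.08Si2.92O8 = 0.92×22.99 + 0.08×40.078 + 1.08×26.982 + 2.92×28.085 + 8×15.999 = 263.498 g/mol.
Each formula unit contains 1.08 Al, equivalent to 1.08/2 = 0.5400 mol Al2O3.
M(Al2O3) = 2×26.982 + 3×15.999 = 101.961 g/mol.
Mass of Al2O3 per formula unit = 0.5400 × 101.961 = 55.059 g.
Al2O3 wt% = 55.059 / 263.498 × 100 = 20.90%.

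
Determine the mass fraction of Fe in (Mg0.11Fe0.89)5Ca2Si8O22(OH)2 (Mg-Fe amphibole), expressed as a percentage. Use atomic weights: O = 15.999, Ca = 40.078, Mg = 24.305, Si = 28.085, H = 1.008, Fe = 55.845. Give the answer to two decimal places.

26.08 wt%

Formula mass = 0.55*24.305 + 4.45*55.845 + 2*40.078 + 8*28.085 + 24*15.999 + 2*1.008 = 952.706 g/mol, of which 248.510 g is Fe.
So Fe makes up 248.510/952.706 = 0.2608 of the mass, i.e. 26.08%.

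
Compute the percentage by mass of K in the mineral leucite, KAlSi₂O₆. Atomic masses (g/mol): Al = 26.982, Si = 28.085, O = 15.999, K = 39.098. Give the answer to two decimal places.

17.91 mass %

Formula mass = 1*39.098 + 1*26.982 + 2*28.085 + 6*15.999 = 218.244 g/mol, of which 39.098 g is K.
So K makes up 39.098/218.244 = 0.1791 of the mass, i.e. 17.91%.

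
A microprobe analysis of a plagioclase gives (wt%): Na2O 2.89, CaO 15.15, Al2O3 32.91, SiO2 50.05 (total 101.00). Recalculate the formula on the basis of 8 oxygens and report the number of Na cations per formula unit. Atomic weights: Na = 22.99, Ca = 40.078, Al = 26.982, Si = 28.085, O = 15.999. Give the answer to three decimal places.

Na2O: 2.89/61.979 = 0.04663 mol → 0.09326 mol Na, 0.04663 mol O.
CaO: 15.15/56.077 = 0.27016 mol → 0.27016 mol Ca, 0.27016 mol O.
Al2O3: 32.91/101.961 = 0.32277 mol → 0.64554 mol Al, 0.96831 mol O.
SiO2: 50.05/60.083 = 0.83301 mol → 0.83301 mol Si, 1.66602 mol O.
Total oxygen = 2.95112 mol. Normalization factor = 8/2.95112 = 2.71084.
Na per 8 O = 0.09326 × 2.71084 = 0.253.

0.253 Na apfu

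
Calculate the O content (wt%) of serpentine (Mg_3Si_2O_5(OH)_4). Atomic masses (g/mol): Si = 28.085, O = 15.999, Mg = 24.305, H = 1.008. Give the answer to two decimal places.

Formula mass = 3*24.305 + 2*28.085 + 9*15.999 + 4*1.008 = 277.108 g/mol, of which 143.991 g is O.
So O makes up 143.991/277.108 = 0.5196 of the mass, i.e. 51.96%.

51.96 wt%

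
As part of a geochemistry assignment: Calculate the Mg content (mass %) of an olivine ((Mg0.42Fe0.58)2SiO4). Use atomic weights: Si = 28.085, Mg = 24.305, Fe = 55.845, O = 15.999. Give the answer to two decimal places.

11.52 mass %

Formula mass = 0.84*24.305 + 1.16*55.845 + 1*28.085 + 4*15.999 = 177.277 g/mol, of which 20.416 g is Mg.
So Mg makes up 20.416/177.277 = 0.1152 of the mass, i.e. 11.52%.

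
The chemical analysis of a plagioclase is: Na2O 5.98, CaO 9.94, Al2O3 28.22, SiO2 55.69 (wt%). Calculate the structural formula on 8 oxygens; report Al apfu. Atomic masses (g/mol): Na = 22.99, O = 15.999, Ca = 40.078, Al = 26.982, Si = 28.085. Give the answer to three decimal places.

Na2O: 5.98/61.979 = 0.09648 mol → 0.19296 mol Na, 0.09648 mol O.
CaO: 9.94/56.077 = 0.17726 mol → 0.17726 mol Ca, 0.17726 mol O.
Al2O3: 28.22/101.961 = 0.27677 mol → 0.55354 mol Al, 0.83031 mol O.
SiO2: 55.69/60.083 = 0.92688 mol → 0.92688 mol Si, 1.85376 mol O.
Total oxygen = 2.95781 mol. Normalization factor = 8/2.95781 = 2.70470.
Al per 8 O = 0.55354 × 2.70470 = 1.497.

1.497 Al apfu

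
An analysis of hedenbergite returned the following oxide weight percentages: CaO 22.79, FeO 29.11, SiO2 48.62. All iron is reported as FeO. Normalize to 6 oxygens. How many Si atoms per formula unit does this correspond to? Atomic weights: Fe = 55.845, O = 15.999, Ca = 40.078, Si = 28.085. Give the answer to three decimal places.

1.998 Si apfu

CaO: 22.79/56.077 = 0.40641 mol → 0.40641 mol Ca, 0.40641 mol O.
FeO: 29.11/71.844 = 0.40518 mol → 0.40518 mol Fe, 0.40518 mol O.
SiO2: 48.62/60.083 = 0.80921 mol → 0.80921 mol Si, 1.61842 mol O.
Total oxygen = 2.43001 mol. Normalization factor = 6/2.43001 = 2.46913.
Si per 6 O = 0.80921 × 2.46913 = 1.998.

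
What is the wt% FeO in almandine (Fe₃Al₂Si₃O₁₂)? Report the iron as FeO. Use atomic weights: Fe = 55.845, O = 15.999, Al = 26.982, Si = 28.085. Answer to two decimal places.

M(Fe₃Al₂Si₃O₁₂) = 497.742 g/mol; M(FeO) = 71.844 g/mol.
Moles FeO per formula unit = 3 Fe ÷ 1 = 3.0000.
FeO fraction = (3.0000 × 71.844) / 497.742 = 215.532/497.742 = 0.4330.

43.30 wt%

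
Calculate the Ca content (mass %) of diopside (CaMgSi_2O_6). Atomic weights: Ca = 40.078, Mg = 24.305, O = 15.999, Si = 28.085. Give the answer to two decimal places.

Formula mass = 1·40.078 + 1·24.305 + 2·28.085 + 6·15.999 = 216.547 g/mol, of which 40.078 g is Ca.
So Ca makes up 40.078/216.547 = 0.1851 of the mass, i.e. 18.51%.

18.51 mass %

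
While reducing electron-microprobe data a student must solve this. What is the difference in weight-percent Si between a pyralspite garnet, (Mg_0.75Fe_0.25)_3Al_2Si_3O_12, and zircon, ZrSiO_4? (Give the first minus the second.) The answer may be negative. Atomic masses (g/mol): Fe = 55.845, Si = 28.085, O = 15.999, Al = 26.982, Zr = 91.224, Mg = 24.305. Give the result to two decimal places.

First mineral: 84.255 g Si in 426.777 g formula = 19.74 wt% Si.
Second mineral: 28.085 g Si in 183.305 g formula = 15.32 wt% Si.
19.74% − 15.32% gives a difference of 4.42 percentage points.

4.42 percentage points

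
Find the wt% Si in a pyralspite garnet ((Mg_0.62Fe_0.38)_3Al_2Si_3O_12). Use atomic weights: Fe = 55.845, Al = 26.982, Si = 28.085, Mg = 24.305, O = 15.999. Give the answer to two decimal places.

M((Mg_0.62Fe_0.38)_3Al_2Si_3O_12) = 439.078 g/mol.
Si contributes 3 × 28.085 = 84.255 g per mole.
84.255/439.078 = 0.1919 → 19.19%.

19.19 weight percent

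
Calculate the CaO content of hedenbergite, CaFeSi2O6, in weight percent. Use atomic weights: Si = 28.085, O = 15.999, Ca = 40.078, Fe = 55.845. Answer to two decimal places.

22.60 wt%

Formula mass = 248.087 g/mol.
1 Ca → 1.0000 mol CaO per formula unit; M(CaO) = 56.077, so CaO mass = 56.077 g.
56.077/248.087 × 100 = 22.60 wt%.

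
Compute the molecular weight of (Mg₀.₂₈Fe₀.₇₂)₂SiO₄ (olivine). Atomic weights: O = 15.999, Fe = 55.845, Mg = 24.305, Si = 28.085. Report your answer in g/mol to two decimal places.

Mg: 0.56 × 24.305 = 13.6108
Fe: 1.44 × 55.845 = 80.4168
Si: 1 × 28.085 = 28.0850
O: 4 × 15.999 = 63.9960
Summing the contributions gives the formula mass.

186.11 g/mol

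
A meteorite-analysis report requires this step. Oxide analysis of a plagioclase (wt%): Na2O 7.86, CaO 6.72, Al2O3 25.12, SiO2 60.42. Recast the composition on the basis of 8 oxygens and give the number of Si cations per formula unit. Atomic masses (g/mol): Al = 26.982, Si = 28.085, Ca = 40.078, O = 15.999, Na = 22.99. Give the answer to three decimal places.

2.684 Si apfu

Na2O: 7.86/61.979 = 0.12682 mol → 0.25364 mol Na, 0.12682 mol O.
CaO: 6.72/56.077 = 0.11984 mol → 0.11984 mol Ca, 0.11984 mol O.
Al2O3: 25.12/101.961 = 0.24637 mol → 0.49274 mol Al, 0.73911 mol O.
SiO2: 60.42/60.083 = 1.00561 mol → 1.00561 mol Si, 2.01122 mol O.
Total oxygen = 2.99699 mol. Normalization factor = 8/2.99699 = 2.66934.
Si per 8 O = 1.00561 × 2.66934 = 2.684.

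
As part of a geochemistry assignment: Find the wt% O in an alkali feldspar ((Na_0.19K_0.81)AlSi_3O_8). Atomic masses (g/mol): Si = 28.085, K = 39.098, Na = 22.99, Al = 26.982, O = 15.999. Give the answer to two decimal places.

Molar mass of (Na_0.19K_0.81)AlSi_3O_8: 0.19×22.99 + 0.81×39.098 + 1×26.982 + 3×28.085 + 8×15.999 = 275.266 g/mol.
Mass of O per formula unit: 8 × 15.999 = 127.992 g.
Weight fraction O = 127.992 / 275.266 = 0.4650.

46.50 wt%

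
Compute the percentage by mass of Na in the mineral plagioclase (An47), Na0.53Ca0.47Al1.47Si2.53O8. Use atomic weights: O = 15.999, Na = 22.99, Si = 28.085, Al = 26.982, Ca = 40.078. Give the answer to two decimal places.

4.52 wt%

M(Na0.53Ca0.47Al1.47Si2.53O8) = 269.732 g/mol.
Na contributes 0.53 × 22.99 = 12.185 g per mole.
12.185/269.732 = 0.0452 → 4.52%.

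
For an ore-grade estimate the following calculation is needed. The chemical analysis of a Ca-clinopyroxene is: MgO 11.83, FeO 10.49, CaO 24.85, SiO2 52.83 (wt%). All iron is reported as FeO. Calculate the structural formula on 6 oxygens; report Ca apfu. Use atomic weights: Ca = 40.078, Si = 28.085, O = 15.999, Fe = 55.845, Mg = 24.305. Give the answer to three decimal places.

1.007 Ca apfu

11.83 wt% MgO ÷ 40.304 g/mol = 0.29352 mol, giving 0.29352 Mg and 0.29352 O.
10.49 wt% FeO ÷ 71.844 g/mol = 0.14601 mol, giving 0.14601 Fe and 0.14601 O.
24.85 wt% CaO ÷ 56.077 g/mol = 0.44314 mol, giving 0.44314 Ca and 0.44314 O.
52.83 wt% SiO2 ÷ 60.083 g/mol = 0.87928 mol, giving 0.87928 Si and 1.75856 O.
Oxygen sums to 2.64123; scaling by 6/2.64123 = 2.27167 puts the formula on 6 O.
Ca: 0.44314 × 2.27167 = 1.007 atoms per formula unit.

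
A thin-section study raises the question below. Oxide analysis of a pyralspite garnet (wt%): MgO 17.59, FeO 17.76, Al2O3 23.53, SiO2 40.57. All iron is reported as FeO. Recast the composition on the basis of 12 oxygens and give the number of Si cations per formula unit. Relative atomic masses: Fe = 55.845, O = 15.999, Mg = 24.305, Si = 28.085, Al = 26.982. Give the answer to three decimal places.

MgO (M=40.304): mol = 0.43643; Mg = 0.43643, O = 0.43643.
FeO (M=71.844): mol = 0.24720; Fe = 0.24720, O = 0.24720.
Al2O3 (M=101.961): mol = 0.23077; Al = 0.46154, O = 0.69231.
SiO2 (M=60.083): mol = 0.67523; Si = 0.67523, O = 1.35046.
ΣO = 2.72640; factor = 12/ΣO = 4.40141.
Si apfu = 0.67523 × 4.40141 = 2.972.

2.972 Si apfu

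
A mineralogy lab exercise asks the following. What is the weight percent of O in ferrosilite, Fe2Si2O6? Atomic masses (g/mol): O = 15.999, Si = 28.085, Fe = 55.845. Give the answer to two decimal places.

M(Fe2Si2O6) = 263.854 g/mol.
O contributes 6 × 15.999 = 95.994 g per mole.
95.994/263.854 = 0.3638 → 36.38%.

36.38 wt%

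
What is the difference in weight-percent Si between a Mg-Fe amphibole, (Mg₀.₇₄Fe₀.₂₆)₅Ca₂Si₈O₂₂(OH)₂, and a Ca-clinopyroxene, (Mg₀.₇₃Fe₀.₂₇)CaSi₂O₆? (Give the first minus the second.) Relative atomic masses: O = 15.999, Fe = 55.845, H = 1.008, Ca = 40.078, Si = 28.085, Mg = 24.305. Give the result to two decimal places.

1.37 percentage points

Si in (Mg₀.₇₄Fe₀.₂₆)₅Ca₂Si₈O₂₂(OH)₂: molar mass 853.355 g/mol; 8×28.085 = 224.680 g → 26.33 wt%.
Si in (Mg₀.₇₃Fe₀.₂₇)CaSi₂O₆: molar mass 225.063 g/mol; 2×28.085 = 56.170 g → 24.96 wt%.
Difference = 26.33 − 24.96 = 1.37 percentage points.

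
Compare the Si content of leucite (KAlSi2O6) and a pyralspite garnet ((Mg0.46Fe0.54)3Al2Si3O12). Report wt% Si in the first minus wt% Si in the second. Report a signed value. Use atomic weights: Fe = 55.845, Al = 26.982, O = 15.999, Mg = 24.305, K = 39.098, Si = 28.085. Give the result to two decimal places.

7.19 percentage points

Si in KAlSi2O6: molar mass 218.244 g/mol; 2×28.085 = 56.170 g → 25.74 wt%.
Si in (Mg0.46Fe0.54)3Al2Si3O12: molar mass 454.217 g/mol; 3×28.085 = 84.255 g → 18.55 wt%.
Difference = 25.74 − 18.55 = 7.19 percentage points.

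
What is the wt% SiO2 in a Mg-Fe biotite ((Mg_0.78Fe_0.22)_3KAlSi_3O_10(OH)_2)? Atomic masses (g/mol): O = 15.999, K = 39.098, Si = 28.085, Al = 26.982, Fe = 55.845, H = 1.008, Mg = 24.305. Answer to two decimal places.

Molar mass of (Mg_0.78Fe_0.22)_3KAlSi_3O_10(OH)_2 = 2.34×24.305 + 0.66×55.845 + 1×39.098 + 1×26.982 + 3×28.085 + 12×15.999 + 2×1.008 = 438.070 g/mol.
Each formula unit contains 3 Si, equivalent to 3/1 = 3.0000 mol SiO2.
M(SiO2) = 1×28.085 + 2×15.999 = 60.083 g/mol.
Mass of SiO2 per formula unit = 3.0000 × 60.083 = 180.249 g.
SiO2 wt% = 180.249 / 438.070 × 100 = 41.15%.

41.15 wt%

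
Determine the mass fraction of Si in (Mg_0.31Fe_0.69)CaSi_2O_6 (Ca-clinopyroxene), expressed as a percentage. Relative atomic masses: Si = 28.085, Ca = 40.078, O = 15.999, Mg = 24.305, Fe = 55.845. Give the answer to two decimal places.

Molar mass of (Mg_0.31Fe_0.69)CaSi_2O_6: 0.31*24.305 + 0.69*55.845 + 1*40.078 + 2*28.085 + 6*15.999 = 238.310 g/mol.
Mass of Si per formula unit: 2 × 28.085 = 56.170 g.
Weight fraction Si = 56.170 / 238.310 = 0.2357.

23.57 weight percent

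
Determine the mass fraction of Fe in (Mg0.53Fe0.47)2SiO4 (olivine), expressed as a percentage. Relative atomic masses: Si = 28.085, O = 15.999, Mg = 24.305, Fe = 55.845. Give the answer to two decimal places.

30.82 mass %

Formula mass = 1.06×24.305 + 0.94×55.845 + 1×28.085 + 4×15.999 = 170.339 g/mol, of which 52.494 g is Fe.
So Fe makes up 52.494/170.339 = 0.3082 of the mass, i.e. 30.82%.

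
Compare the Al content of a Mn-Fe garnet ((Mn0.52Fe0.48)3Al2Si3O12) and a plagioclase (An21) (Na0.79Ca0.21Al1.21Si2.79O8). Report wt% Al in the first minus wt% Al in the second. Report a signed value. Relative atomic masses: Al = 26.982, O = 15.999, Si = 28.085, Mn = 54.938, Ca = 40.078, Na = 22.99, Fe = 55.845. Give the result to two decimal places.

-1.42 percentage points

M((Mn0.52Fe0.48)3Al2Si3O12) = 496.327 g/mol, so wt% Al = 53.964/496.327 × 100 = 10.87%.
M(Na0.79Ca0.21Al1.21Si2.79O8) = 265.576 g/mol, so wt% Al = 32.648/265.576 × 100 = 12.29%.
10.87 − 12.29 = -1.42 pp.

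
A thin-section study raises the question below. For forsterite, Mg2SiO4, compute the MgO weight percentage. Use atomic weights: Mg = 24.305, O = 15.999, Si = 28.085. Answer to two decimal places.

Molar mass of Mg2SiO4 = 2*24.305 + 1*28.085 + 4*15.999 = 140.691 g/mol.
Each formula unit contains 2 Mg, equivalent to 2/1 = 2.0000 mol MgO.
M(MgO) = 1×24.305 + 1×15.999 = 40.304 g/mol.
Mass of MgO per formula unit = 2.0000 × 40.304 = 80.608 g.
MgO wt% = 80.608 / 140.691 × 100 = 57.29%.

57.29 wt%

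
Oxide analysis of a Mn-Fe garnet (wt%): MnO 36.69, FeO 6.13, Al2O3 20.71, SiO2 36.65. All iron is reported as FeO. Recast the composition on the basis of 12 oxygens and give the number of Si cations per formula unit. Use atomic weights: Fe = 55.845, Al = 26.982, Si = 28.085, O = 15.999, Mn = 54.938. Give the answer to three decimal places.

3.010 Si apfu

36.69 wt% MnO ÷ 70.937 g/mol = 0.51722 mol, giving 0.51722 Mn and 0.51722 O.
6.13 wt% FeO ÷ 71.844 g/mol = 0.08532 mol, giving 0.08532 Fe and 0.08532 O.
20.71 wt% Al2O3 ÷ 101.961 g/mol = 0.20312 mol, giving 0.40624 Al and 0.60936 O.
36.65 wt% SiO2 ÷ 60.083 g/mol = 0.60999 mol, giving 0.60999 Si and 1.21998 O.
Oxygen sums to 2.43188; scaling by 12/2.43188 = 4.93445 puts the formula on 12 O.
Si: 0.60999 × 4.93445 = 3.010 atoms per formula unit.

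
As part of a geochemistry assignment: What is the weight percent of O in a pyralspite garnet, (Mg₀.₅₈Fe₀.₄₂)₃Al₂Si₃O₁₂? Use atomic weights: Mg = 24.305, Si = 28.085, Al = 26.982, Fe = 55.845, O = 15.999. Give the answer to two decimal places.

43.35 weight percent

Molar mass of (Mg₀.₅₈Fe₀.₄₂)₃Al₂Si₃O₁₂: 1.74*24.305 + 1.26*55.845 + 2*26.982 + 3*28.085 + 12*15.999 = 442.862 g/mol.
Mass of O per formula unit: 12 × 15.999 = 191.988 g.
Weight fraction O = 191.988 / 442.862 = 0.4335.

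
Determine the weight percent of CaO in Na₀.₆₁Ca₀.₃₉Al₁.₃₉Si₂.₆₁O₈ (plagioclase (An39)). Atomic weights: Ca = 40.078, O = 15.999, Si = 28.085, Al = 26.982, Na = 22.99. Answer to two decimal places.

M(Na₀.₆₁Ca₀.₃₉Al₁.₃₉Si₂.₆₁O₈) = 268.453 g/mol; M(CaO) = 56.077 g/mol.
Moles CaO per formula unit = 0.39 Ca ÷ 1 = 0.3900.
CaO fraction = (0.3900 × 56.077) / 268.453 = 21.870/268.453 = 0.0815.

8.15 wt%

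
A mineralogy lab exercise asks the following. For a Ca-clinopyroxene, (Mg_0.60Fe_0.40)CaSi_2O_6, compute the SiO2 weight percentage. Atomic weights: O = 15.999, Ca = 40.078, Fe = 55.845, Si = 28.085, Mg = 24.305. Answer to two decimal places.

52.44 wt%

Molar mass of (Mg_0.60Fe_0.40)CaSi_2O_6 = 0.60×24.305 + 0.40×55.845 + 1×40.078 + 2×28.085 + 6×15.999 = 229.163 g/mol.
Each formula unit contains 2 Si, equivalent to 2/1 = 2.0000 mol SiO2.
M(SiO2) = 1×28.085 + 2×15.999 = 60.083 g/mol.
Mass of SiO2 per formula unit = 2.0000 × 60.083 = 120.166 g.
SiO2 wt% = 120.166 / 229.163 × 100 = 52.44%.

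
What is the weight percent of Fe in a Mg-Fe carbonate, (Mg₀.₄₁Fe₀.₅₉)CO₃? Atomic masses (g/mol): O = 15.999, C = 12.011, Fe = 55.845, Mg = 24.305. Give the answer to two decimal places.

Formula mass = 0.41·24.305 + 0.59·55.845 + 1·12.011 + 3·15.999 = 102.922 g/mol, of which 32.949 g is Fe.
So Fe makes up 32.949/102.922 = 0.3201 of the mass, i.e. 32.01%.

32.01 wt%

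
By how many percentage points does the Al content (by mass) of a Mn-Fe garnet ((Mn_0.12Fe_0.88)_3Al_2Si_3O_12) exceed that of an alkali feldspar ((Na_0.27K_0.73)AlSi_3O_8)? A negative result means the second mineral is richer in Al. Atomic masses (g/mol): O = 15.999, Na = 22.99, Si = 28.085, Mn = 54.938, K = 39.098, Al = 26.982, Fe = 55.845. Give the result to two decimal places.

1.00 percentage points

M((Mn_0.12Fe_0.88)_3Al_2Si_3O_12) = 497.415 g/mol, so wt% Al = 53.964/497.415 × 100 = 10.85%.
M((Na_0.27K_0.73)AlSi_3O_8) = 273.978 g/mol, so wt% Al = 26.982/273.978 × 100 = 9.85%.
10.85 − 9.85 = 1.00 pp.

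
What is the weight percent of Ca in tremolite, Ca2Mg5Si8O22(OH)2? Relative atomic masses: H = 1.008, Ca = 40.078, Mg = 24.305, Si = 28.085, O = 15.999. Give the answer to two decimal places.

Formula mass = 2*40.078 + 5*24.305 + 8*28.085 + 24*15.999 + 2*1.008 = 812.353 g/mol, of which 80.156 g is Ca.
So Ca makes up 80.156/812.353 = 0.0987 of the mass, i.e. 9.87%.

9.87 mass %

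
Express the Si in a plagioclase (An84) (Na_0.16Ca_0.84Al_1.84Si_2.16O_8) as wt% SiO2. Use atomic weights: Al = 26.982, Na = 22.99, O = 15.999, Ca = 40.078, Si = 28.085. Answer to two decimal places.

Formula mass = 275.646 g/mol.
2.16 Si → 2.1600 mol SiO2 per formula unit; M(SiO2) = 60.083, so SiO2 mass = 129.779 g.
129.779/275.646 × 100 = 47.08 wt%.

47.08 wt%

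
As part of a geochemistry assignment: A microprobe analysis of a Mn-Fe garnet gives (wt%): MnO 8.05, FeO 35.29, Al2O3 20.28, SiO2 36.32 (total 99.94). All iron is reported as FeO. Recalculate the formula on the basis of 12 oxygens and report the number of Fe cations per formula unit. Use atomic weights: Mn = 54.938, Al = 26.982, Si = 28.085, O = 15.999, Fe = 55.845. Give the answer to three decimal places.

MnO: 8.05/70.937 = 0.11348 mol → 0.11348 mol Mn, 0.11348 mol O.
FeO: 35.29/71.844 = 0.49120 mol → 0.49120 mol Fe, 0.49120 mol O.
Al2O3: 20.28/101.961 = 0.19890 mol → 0.39780 mol Al, 0.59670 mol O.
SiO2: 36.32/60.083 = 0.60450 mol → 0.60450 mol Si, 1.20900 mol O.
Total oxygen = 2.41038 mol. Normalization factor = 12/2.41038 = 4.97847.
Fe per 12 O = 0.49120 × 4.97847 = 2.445.

2.445 Fe apfu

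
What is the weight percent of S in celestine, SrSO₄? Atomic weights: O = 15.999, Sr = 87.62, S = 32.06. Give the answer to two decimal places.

17.45 wt%

M(SrSO₄) = 183.676 g/mol.
S contributes 1 × 32.06 = 32.060 g per mole.
32.060/183.676 = 0.1745 → 17.45%.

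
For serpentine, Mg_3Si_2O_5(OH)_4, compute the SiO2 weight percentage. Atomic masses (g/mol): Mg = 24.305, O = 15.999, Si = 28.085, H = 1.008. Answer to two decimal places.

Molar mass of Mg_3Si_2O_5(OH)_4 = 3*24.305 + 2*28.085 + 9*15.999 + 4*1.008 = 277.108 g/mol.
Each formula unit contains 2 Si, equivalent to 2/1 = 2.0000 mol SiO2.
M(SiO2) = 1×28.085 + 2×15.999 = 60.083 g/mol.
Mass of SiO2 per formula unit = 2.0000 × 60.083 = 120.166 g.
SiO2 wt% = 120.166 / 277.108 × 100 = 43.36%.

43.36 wt%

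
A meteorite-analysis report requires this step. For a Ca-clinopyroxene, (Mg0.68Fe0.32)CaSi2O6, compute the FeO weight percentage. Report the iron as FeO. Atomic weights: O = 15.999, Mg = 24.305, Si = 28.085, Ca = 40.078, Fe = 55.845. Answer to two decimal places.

10.14 wt%

Molar mass of (Mg0.68Fe0.32)CaSi2O6 = 0.68×24.305 + 0.32×55.845 + 1×40.078 + 2×28.085 + 6×15.999 = 226.640 g/mol.
Each formula unit contains 0.32 Fe, equivalent to 0.32/1 = 0.3200 mol FeO.
M(FeO) = 1×55.845 + 1×15.999 = 71.844 g/mol.
Mass of FeO per formula unit = 0.3200 × 71.844 = 22.990 g.
FeO wt% = 22.990 / 226.640 × 100 = 10.14%.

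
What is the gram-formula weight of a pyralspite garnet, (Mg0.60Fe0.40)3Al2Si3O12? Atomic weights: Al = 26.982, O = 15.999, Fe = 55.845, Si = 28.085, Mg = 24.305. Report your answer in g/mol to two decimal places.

The formula mass is the sum 1.80(24.305) + 1.20(55.845) + 2(26.982) + 3(28.085) + 12(15.999).

440.97 g/mol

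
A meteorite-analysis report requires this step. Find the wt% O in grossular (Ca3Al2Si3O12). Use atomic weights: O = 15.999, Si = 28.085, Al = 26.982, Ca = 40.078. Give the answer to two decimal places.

Formula mass = 3·40.078 + 2·26.982 + 3·28.085 + 12·15.999 = 450.441 g/mol, of which 191.988 g is O.
So O makes up 191.988/450.441 = 0.4262 of the mass, i.e. 42.62%.

42.62 wt%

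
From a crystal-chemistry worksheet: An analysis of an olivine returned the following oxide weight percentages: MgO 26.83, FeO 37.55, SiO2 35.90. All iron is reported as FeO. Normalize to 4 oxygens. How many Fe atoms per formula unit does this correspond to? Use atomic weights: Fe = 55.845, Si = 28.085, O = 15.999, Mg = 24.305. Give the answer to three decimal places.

26.83 wt% MgO ÷ 40.304 g/mol = 0.66569 mol, giving 0.66569 Mg and 0.66569 O.
37.55 wt% FeO ÷ 71.844 g/mol = 0.52266 mol, giving 0.52266 Fe and 0.52266 O.
35.90 wt% SiO2 ÷ 60.083 g/mol = 0.59751 mol, giving 0.59751 Si and 1.19502 O.
Oxygen sums to 2.38337; scaling by 4/2.38337 = 1.67830 puts the formula on 4 O.
Fe: 0.52266 × 1.67830 = 0.877 atoms per formula unit.

0.877 Fe apfu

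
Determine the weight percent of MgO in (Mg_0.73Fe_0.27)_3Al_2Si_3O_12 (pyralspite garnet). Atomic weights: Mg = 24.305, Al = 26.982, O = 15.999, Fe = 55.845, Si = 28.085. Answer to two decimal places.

M((Mg_0.73Fe_0.27)_3Al_2Si_3O_12) = 428.669 g/mol; M(MgO) = 40.304 g/mol.
Moles MgO per formula unit = 2.19 Mg ÷ 1 = 2.1900.
MgO fraction = (2.1900 × 40.304) / 428.669 = 88.266/428.669 = 0.2059.

20.59 wt%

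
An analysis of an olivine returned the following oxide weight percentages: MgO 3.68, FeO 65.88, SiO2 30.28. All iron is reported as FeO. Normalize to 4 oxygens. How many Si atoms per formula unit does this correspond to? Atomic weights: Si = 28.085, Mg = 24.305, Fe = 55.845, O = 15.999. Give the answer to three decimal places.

3.68 wt% MgO ÷ 40.304 g/mol = 0.09131 mol, giving 0.09131 Mg and 0.09131 O.
65.88 wt% FeO ÷ 71.844 g/mol = 0.91699 mol, giving 0.91699 Fe and 0.91699 O.
30.28 wt% SiO2 ÷ 60.083 g/mol = 0.50397 mol, giving 0.50397 Si and 1.00794 O.
Oxygen sums to 2.01624; scaling by 4/2.01624 = 1.98389 puts the formula on 4 O.
Si: 0.50397 × 1.98389 = 1.000 atoms per formula unit.

1.000 Si apfu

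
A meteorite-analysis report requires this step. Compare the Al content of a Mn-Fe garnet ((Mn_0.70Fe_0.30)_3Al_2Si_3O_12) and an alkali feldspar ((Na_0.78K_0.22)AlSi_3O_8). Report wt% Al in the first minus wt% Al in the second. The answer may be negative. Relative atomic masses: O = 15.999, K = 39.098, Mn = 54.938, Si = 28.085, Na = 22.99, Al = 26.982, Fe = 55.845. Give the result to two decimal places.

First mineral: 53.964 g Al in 495.837 g formula = 10.88 wt% Al.
Second mineral: 26.982 g Al in 265.763 g formula = 10.15 wt% Al.
10.88% − 10.15% gives a difference of 0.73 percentage points.

0.73 percentage points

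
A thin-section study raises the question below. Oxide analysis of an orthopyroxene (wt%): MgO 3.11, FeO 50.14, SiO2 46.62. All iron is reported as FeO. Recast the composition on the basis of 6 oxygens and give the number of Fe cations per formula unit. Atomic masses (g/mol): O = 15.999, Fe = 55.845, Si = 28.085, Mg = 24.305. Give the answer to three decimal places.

3.11 wt% MgO ÷ 40.304 g/mol = 0.07716 mol, giving 0.07716 Mg and 0.07716 O.
50.14 wt% FeO ÷ 71.844 g/mol = 0.69790 mol, giving 0.69790 Fe and 0.69790 O.
46.62 wt% SiO2 ÷ 60.083 g/mol = 0.77593 mol, giving 0.77593 Si and 1.55186 O.
Oxygen sums to 2.32692; scaling by 6/2.32692 = 2.57852 puts the formula on 6 O.
Fe: 0.69790 × 2.57852 = 1.800 atoms per formula unit.

1.800 Fe apfu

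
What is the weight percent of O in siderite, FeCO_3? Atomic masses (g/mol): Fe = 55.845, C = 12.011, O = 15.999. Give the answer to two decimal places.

Molar mass of FeCO_3: 1*55.845 + 1*12.011 + 3*15.999 = 115.853 g/mol.
Mass of O per formula unit: 3 × 15.999 = 47.997 g.
Weight fraction O = 47.997 / 115.853 = 0.4143.

41.43 weight percent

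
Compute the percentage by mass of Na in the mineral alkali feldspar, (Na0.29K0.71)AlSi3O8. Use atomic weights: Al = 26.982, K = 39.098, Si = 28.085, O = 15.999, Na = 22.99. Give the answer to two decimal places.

M((Na0.29K0.71)AlSi3O8) = 273.656 g/mol.
Na contributes 0.29 × 22.99 = 6.667 g per mole.
6.667/273.656 = 0.0244 → 2.44%.

2.44 mass %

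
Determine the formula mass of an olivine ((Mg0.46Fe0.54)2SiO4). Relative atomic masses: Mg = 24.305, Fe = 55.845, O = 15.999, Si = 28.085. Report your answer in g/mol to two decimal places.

Mg: 0.92 × 24.305 = 22.3606
Fe: 1.08 × 55.845 = 60.3126
Si: 1 × 28.085 = 28.0850
O: 4 × 15.999 = 63.9960
Summing the contributions gives the formula mass.

174.75 g/mol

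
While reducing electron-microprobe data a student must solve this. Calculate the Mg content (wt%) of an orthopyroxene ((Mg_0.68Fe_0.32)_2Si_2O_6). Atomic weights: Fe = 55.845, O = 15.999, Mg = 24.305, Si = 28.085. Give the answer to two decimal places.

14.96 wt%

M((Mg_0.68Fe_0.32)_2Si_2O_6) = 220.960 g/mol.
Mg contributes 1.36 × 24.305 = 33.055 g per mole.
33.055/220.960 = 0.1496 → 14.96%.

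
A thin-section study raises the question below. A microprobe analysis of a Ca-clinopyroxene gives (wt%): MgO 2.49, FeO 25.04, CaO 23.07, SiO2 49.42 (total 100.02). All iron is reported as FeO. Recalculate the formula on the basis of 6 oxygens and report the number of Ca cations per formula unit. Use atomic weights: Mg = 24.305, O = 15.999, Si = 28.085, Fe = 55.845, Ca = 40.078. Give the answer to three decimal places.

2.49 wt% MgO ÷ 40.304 g/mol = 0.06178 mol, giving 0.06178 Mg and 0.06178 O.
25.04 wt% FeO ÷ 71.844 g/mol = 0.34853 mol, giving 0.34853 Fe and 0.34853 O.
23.07 wt% CaO ÷ 56.077 g/mol = 0.41140 mol, giving 0.41140 Ca and 0.41140 O.
49.42 wt% SiO2 ÷ 60.083 g/mol = 0.82253 mol, giving 0.82253 Si and 1.64506 O.
Oxygen sums to 2.46677; scaling by 6/2.46677 = 2.43233 puts the formula on 6 O.
Ca: 0.41140 × 2.43233 = 1.001 atoms per formula unit.

1.001 Ca apfu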